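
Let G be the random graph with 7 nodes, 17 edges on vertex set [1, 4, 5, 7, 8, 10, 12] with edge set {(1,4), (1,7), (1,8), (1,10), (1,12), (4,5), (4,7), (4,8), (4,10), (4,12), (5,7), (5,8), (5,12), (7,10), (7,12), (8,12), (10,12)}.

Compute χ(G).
χ(G) = 5

Clique number ω(G) = 5 (lower bound: χ ≥ ω).
The clique on [1, 4, 7, 10, 12] has size 5, forcing χ ≥ 5, and the coloring below uses 5 colors, so χ(G) = 5.
A valid 5-coloring: color 1: [12]; color 2: [4]; color 3: [7, 8]; color 4: [1, 5]; color 5: [10].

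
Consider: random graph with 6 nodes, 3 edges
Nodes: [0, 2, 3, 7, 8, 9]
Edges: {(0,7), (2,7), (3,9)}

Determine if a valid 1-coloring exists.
No, G is not 1-colorable

Edge (3,9) forces its endpoints to differ, so 1 color is not enough.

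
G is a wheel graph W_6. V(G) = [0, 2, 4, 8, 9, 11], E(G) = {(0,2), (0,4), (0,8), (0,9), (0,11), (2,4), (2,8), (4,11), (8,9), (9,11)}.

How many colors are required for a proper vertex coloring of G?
Clique number ω(G) = 3 (lower bound: χ ≥ ω).
Odd cycle [2, 4, 11, 9, 8] needs 3 colors (χ ≥ 3).
Vertex 0 is adjacent to every vertex of [2, 4, 8, 9, 11], which already need 3 colors among themselves, so 0 needs a new color (χ ≥ 4).
The coloring below uses 4 colors, so χ(G) = 4.
A valid 4-coloring: color 1: [0]; color 2: [2, 9]; color 3: [4, 8]; color 4: [11].

χ(G) = 4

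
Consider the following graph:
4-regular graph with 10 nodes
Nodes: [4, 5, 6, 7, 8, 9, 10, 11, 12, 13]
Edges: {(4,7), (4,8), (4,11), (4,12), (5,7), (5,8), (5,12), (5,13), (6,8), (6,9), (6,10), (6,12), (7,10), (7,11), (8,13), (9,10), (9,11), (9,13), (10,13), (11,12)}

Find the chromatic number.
Clique number ω(G) = 3 (lower bound: χ ≥ ω).
The clique on [4, 11, 12] has size 3, forcing χ ≥ 3, and the coloring below uses 3 colors, so χ(G) = 3.
A valid 3-coloring: color 1: [4, 5, 10]; color 2: [7, 8, 9, 12]; color 3: [6, 11, 13].

χ(G) = 3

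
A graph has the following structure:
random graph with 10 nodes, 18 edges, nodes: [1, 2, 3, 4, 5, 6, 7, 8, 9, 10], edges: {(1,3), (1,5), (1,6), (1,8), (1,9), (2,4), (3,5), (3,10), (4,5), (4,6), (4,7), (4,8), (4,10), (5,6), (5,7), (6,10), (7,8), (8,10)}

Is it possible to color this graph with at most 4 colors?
Yes, G is 4-colorable

A valid 4-coloring: color 1: [1, 4]; color 2: [2, 5, 9, 10]; color 3: [3, 6, 7]; color 4: [8].
(χ(G) = 4 ≤ 4.)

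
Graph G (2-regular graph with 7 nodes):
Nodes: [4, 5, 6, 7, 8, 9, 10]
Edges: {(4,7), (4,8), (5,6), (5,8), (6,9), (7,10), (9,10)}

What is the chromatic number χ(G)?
Clique number ω(G) = 2 (lower bound: χ ≥ ω).
Odd cycle [7, 4, 8, 5, 6, 9, 10] needs 3 colors (χ ≥ 3).
The coloring below uses 3 colors, so χ(G) = 3.
A valid 3-coloring: color 1: [4, 5, 9]; color 2: [6, 8, 10]; color 3: [7].

χ(G) = 3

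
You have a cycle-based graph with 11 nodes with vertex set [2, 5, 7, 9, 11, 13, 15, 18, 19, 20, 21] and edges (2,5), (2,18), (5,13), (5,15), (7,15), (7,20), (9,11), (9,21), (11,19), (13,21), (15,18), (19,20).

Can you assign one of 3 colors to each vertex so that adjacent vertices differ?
Yes, G is 3-colorable

A valid 3-coloring: color 1: [5, 7, 9, 18, 19]; color 2: [2, 11, 15, 20, 21]; color 3: [13].
(χ(G) = 3 ≤ 3.)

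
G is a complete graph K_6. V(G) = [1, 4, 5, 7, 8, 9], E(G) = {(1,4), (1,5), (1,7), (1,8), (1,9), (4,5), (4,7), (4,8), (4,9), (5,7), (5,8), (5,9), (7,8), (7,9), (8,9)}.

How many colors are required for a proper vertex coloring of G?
χ(G) = 6

Clique number ω(G) = 6 (lower bound: χ ≥ ω).
The clique on [1, 4, 5, 7, 8, 9] has size 6, forcing χ ≥ 6, and the coloring below uses 6 colors, so χ(G) = 6.
A valid 6-coloring: color 1: [8]; color 2: [5]; color 3: [9]; color 4: [4]; color 5: [1]; color 6: [7].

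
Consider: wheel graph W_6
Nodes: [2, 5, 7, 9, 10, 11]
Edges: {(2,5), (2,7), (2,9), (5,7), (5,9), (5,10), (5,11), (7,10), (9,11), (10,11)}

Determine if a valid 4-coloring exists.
Yes, G is 4-colorable

A valid 4-coloring: color 1: [5]; color 2: [2, 10]; color 3: [7, 11]; color 4: [9].
(χ(G) = 4 ≤ 4.)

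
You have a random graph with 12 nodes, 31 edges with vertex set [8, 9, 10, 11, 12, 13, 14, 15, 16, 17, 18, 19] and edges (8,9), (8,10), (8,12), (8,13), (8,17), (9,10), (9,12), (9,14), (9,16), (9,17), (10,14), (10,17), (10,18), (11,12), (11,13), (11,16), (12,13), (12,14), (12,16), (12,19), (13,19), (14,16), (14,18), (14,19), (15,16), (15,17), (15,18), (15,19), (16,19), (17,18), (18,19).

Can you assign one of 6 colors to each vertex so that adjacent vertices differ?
Yes, G is 6-colorable

A valid 6-coloring: color 1: [12, 18]; color 2: [13, 14, 17]; color 3: [9, 11, 19]; color 4: [10, 16]; color 5: [8, 15].
(χ(G) = 4 ≤ 6.)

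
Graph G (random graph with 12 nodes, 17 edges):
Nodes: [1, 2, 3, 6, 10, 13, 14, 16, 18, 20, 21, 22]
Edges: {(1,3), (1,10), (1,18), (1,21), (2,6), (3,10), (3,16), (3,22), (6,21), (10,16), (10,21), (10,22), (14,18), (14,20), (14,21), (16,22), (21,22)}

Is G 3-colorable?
The clique on vertices [3, 10, 16, 22] has size 4 > 3, so it alone needs 4 colors.

No, G is not 3-colorable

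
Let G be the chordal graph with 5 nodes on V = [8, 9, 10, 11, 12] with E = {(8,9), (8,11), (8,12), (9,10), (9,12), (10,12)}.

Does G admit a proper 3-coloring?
A valid 3-coloring: color 1: [11, 12]; color 2: [9]; color 3: [8, 10].
(χ(G) = 3 ≤ 3.)

Yes, G is 3-colorable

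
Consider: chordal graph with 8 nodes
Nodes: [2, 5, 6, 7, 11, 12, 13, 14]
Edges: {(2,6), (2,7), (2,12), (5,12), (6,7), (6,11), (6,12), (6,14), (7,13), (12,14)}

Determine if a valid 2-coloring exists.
No, G is not 2-colorable

The clique on vertices [2, 6, 12] has size 3 > 2, so it alone needs 3 colors.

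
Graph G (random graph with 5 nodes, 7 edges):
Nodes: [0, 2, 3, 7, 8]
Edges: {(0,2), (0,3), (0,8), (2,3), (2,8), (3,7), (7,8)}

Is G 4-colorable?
Yes, G is 4-colorable

A valid 4-coloring: color 1: [0, 7]; color 2: [3, 8]; color 3: [2].
(χ(G) = 3 ≤ 4.)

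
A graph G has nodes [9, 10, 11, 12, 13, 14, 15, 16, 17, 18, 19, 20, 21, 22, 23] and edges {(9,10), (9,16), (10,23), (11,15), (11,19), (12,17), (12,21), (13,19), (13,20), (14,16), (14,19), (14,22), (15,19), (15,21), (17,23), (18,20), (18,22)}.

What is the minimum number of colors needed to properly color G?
Clique number ω(G) = 3 (lower bound: χ ≥ ω).
The clique on [11, 15, 19] has size 3, forcing χ ≥ 3, and the coloring below uses 3 colors, so χ(G) = 3.
A valid 3-coloring: color 1: [10, 16, 17, 19, 20, 21, 22]; color 2: [9, 12, 13, 14, 15, 18, 23]; color 3: [11].

χ(G) = 3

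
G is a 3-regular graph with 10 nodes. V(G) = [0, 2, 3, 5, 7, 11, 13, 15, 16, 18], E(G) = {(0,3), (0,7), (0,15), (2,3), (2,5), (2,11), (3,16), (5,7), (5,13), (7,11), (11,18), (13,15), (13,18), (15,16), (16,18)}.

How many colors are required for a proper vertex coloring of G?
Clique number ω(G) = 2 (lower bound: χ ≥ ω).
Odd cycle [2, 3, 16, 18, 11] needs 3 colors (χ ≥ 3).
The coloring below uses 3 colors, so χ(G) = 3.
A valid 3-coloring: color 1: [0, 2, 13, 16]; color 2: [3, 5, 11, 15]; color 3: [7, 18].

χ(G) = 3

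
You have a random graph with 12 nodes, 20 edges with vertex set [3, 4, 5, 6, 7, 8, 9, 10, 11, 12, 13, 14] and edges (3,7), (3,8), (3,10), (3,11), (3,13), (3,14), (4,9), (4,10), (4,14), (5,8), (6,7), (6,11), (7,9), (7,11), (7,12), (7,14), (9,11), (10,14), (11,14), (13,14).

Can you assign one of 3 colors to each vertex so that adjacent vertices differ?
No, G is not 3-colorable

The clique on vertices [3, 7, 11, 14] has size 4 > 3, so it alone needs 4 colors.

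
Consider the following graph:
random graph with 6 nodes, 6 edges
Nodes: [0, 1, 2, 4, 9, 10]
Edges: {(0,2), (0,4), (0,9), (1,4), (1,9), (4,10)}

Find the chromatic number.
χ(G) = 2

Clique number ω(G) = 2 (lower bound: χ ≥ ω).
The graph is bipartite (no odd cycle), so 2 colors suffice: χ(G) = 2.
A valid 2-coloring: color 1: [2, 4, 9]; color 2: [0, 1, 10].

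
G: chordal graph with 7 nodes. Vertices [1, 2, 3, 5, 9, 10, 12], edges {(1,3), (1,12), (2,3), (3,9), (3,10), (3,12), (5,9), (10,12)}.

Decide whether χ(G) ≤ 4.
Yes, G is 4-colorable

A valid 4-coloring: color 1: [3, 5]; color 2: [2, 9, 12]; color 3: [1, 10].
(χ(G) = 3 ≤ 4.)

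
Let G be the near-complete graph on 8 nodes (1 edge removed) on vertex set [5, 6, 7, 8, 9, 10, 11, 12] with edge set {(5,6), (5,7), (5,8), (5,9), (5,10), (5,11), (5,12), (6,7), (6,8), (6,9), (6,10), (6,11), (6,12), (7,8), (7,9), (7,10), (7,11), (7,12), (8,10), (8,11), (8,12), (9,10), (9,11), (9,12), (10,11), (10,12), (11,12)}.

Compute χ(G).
χ(G) = 7

Clique number ω(G) = 7 (lower bound: χ ≥ ω).
The clique on [5, 6, 7, 8, 10, 11, 12] has size 7, forcing χ ≥ 7, and the coloring below uses 7 colors, so χ(G) = 7.
A valid 7-coloring: color 1: [10]; color 2: [5]; color 3: [6]; color 4: [11]; color 5: [12]; color 6: [7]; color 7: [8, 9].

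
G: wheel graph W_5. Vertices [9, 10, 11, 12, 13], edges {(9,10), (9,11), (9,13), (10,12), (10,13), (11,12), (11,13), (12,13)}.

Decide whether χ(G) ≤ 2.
No, G is not 2-colorable

The clique on vertices [9, 10, 13] has size 3 > 2, so it alone needs 3 colors.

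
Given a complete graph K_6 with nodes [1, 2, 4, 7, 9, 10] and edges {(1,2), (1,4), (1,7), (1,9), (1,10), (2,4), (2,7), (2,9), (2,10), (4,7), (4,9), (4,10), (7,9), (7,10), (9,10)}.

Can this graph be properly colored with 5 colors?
The clique on vertices [1, 2, 4, 7, 9, 10] has size 6 > 5, so it alone needs 6 colors.

No, G is not 5-colorable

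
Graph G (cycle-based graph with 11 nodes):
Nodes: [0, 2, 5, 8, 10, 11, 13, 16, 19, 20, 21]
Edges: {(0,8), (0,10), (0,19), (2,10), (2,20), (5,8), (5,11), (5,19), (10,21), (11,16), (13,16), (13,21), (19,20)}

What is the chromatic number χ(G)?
χ(G) = 3

Clique number ω(G) = 2 (lower bound: χ ≥ ω).
Odd cycle [20, 19, 0, 10, 2] needs 3 colors (χ ≥ 3).
The coloring below uses 3 colors, so χ(G) = 3.
A valid 3-coloring: color 1: [8, 10, 11, 13, 19]; color 2: [0, 2, 5, 16, 21]; color 3: [20].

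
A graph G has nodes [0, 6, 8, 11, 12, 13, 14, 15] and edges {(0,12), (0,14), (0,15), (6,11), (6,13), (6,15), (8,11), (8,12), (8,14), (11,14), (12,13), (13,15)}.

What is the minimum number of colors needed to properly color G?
Clique number ω(G) = 3 (lower bound: χ ≥ ω).
The clique on [6, 13, 15] has size 3, forcing χ ≥ 3, and the coloring below uses 3 colors, so χ(G) = 3.
A valid 3-coloring: color 1: [11, 12, 15]; color 2: [13, 14]; color 3: [0, 6, 8].

χ(G) = 3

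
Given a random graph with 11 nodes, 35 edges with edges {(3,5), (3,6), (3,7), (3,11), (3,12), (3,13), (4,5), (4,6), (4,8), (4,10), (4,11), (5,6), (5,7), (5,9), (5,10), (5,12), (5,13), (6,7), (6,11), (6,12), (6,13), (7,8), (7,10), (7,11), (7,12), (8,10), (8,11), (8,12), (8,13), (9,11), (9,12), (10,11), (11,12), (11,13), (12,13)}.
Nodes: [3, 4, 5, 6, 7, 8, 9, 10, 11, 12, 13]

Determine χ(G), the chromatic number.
Clique number ω(G) = 5 (lower bound: χ ≥ ω).
The clique on [3, 6, 11, 12, 13] has size 5, forcing χ ≥ 5, and the coloring below uses 5 colors, so χ(G) = 5.
A valid 5-coloring: color 1: [5, 11]; color 2: [10, 12]; color 3: [6, 8, 9]; color 4: [4, 7, 13]; color 5: [3].

χ(G) = 5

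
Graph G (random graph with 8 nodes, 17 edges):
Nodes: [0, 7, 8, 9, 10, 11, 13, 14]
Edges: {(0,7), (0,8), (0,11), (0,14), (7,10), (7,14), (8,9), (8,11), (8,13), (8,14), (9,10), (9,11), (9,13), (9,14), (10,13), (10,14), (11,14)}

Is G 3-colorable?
No, G is not 3-colorable

The clique on vertices [0, 8, 11, 14] has size 4 > 3, so it alone needs 4 colors.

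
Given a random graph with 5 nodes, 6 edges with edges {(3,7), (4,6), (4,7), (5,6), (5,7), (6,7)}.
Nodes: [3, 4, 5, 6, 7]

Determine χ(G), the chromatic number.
χ(G) = 3

Clique number ω(G) = 3 (lower bound: χ ≥ ω).
The clique on [4, 6, 7] has size 3, forcing χ ≥ 3, and the coloring below uses 3 colors, so χ(G) = 3.
A valid 3-coloring: color 1: [7]; color 2: [3, 6]; color 3: [4, 5].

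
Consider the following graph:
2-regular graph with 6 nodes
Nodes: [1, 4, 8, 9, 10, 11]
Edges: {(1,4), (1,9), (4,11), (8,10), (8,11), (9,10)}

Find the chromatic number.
χ(G) = 2

Clique number ω(G) = 2 (lower bound: χ ≥ ω).
The graph is bipartite (no odd cycle), so 2 colors suffice: χ(G) = 2.
A valid 2-coloring: color 1: [1, 10, 11]; color 2: [4, 8, 9].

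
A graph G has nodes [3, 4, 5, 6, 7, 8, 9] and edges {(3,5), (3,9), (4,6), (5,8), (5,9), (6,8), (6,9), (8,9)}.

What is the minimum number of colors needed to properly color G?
χ(G) = 3

Clique number ω(G) = 3 (lower bound: χ ≥ ω).
The clique on [5, 8, 9] has size 3, forcing χ ≥ 3, and the coloring below uses 3 colors, so χ(G) = 3.
A valid 3-coloring: color 1: [4, 7, 9]; color 2: [3, 8]; color 3: [5, 6].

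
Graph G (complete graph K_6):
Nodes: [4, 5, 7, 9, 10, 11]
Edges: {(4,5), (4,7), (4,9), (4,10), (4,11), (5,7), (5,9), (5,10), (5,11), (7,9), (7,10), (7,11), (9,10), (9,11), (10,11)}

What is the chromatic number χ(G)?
Clique number ω(G) = 6 (lower bound: χ ≥ ω).
The clique on [4, 5, 7, 9, 10, 11] has size 6, forcing χ ≥ 6, and the coloring below uses 6 colors, so χ(G) = 6.
A valid 6-coloring: color 1: [4]; color 2: [7]; color 3: [11]; color 4: [5]; color 5: [10]; color 6: [9].

χ(G) = 6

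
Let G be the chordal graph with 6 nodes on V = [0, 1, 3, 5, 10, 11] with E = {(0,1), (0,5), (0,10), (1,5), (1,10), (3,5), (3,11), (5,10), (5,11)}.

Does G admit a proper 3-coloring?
The clique on vertices [0, 1, 5, 10] has size 4 > 3, so it alone needs 4 colors.

No, G is not 3-colorable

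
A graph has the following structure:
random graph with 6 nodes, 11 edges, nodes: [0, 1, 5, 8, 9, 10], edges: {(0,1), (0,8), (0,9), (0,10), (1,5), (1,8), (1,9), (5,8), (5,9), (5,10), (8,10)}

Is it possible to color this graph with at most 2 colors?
The clique on vertices [0, 1, 8] has size 3 > 2, so it alone needs 3 colors.

No, G is not 2-colorable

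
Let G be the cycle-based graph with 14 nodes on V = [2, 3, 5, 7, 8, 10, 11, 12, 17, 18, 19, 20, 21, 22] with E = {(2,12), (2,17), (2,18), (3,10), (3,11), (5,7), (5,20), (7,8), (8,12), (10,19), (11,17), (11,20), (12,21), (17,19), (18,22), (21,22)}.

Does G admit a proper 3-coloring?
Yes, G is 3-colorable

A valid 3-coloring: color 1: [7, 10, 12, 17, 20, 22]; color 2: [2, 5, 8, 11, 19, 21]; color 3: [3, 18].
(χ(G) = 3 ≤ 3.)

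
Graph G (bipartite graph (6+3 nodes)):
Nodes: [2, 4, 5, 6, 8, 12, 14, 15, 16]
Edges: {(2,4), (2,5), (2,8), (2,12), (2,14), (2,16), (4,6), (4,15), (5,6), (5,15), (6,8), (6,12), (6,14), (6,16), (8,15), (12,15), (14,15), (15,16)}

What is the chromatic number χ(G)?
Clique number ω(G) = 2 (lower bound: χ ≥ ω).
The graph is bipartite (no odd cycle), so 2 colors suffice: χ(G) = 2.
A valid 2-coloring: color 1: [2, 6, 15]; color 2: [4, 5, 8, 12, 14, 16].

χ(G) = 2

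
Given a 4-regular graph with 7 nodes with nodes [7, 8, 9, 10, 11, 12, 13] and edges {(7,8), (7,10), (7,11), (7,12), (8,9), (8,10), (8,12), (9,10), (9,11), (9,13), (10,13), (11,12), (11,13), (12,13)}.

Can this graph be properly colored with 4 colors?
A valid 4-coloring: color 1: [8, 13]; color 2: [10, 11]; color 3: [9, 12]; color 4: [7].
(χ(G) = 4 ≤ 4.)

Yes, G is 4-colorable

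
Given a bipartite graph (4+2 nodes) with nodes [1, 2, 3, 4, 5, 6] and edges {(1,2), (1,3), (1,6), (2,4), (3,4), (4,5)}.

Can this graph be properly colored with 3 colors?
Yes, G is 3-colorable

A valid 3-coloring: color 1: [1, 4]; color 2: [2, 3, 5, 6].
(χ(G) = 2 ≤ 3.)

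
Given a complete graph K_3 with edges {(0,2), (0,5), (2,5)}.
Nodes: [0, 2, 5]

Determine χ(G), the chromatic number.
χ(G) = 3

Clique number ω(G) = 3 (lower bound: χ ≥ ω).
The clique on [0, 2, 5] has size 3, forcing χ ≥ 3, and the coloring below uses 3 colors, so χ(G) = 3.
A valid 3-coloring: color 1: [2]; color 2: [0]; color 3: [5].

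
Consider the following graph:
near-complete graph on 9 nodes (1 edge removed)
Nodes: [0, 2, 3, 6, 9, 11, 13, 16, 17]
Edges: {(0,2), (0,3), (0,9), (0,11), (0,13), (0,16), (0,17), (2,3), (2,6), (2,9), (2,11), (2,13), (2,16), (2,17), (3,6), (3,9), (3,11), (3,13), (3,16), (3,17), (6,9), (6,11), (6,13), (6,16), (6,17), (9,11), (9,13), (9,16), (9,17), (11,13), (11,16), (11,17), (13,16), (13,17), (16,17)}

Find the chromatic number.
χ(G) = 8

Clique number ω(G) = 8 (lower bound: χ ≥ ω).
The clique on [0, 2, 3, 9, 11, 13, 16, 17] has size 8, forcing χ ≥ 8, and the coloring below uses 8 colors, so χ(G) = 8.
A valid 8-coloring: color 1: [2]; color 2: [17]; color 3: [3]; color 4: [9]; color 5: [16]; color 6: [11]; color 7: [13]; color 8: [0, 6].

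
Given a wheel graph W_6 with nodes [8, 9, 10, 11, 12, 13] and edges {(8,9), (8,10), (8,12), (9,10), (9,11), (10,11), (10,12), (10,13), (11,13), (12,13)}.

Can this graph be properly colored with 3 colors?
Odd cycle [13, 12, 8, 9, 11] needs 3 colors (χ ≥ 3).
Vertex 10 is adjacent to every vertex of [8, 9, 11, 12, 13], which already need 3 colors among themselves, so 10 needs a new color (χ ≥ 4).
Hence χ(G) ≥ 4 > 3, so no proper 3-coloring exists.

No, G is not 3-colorable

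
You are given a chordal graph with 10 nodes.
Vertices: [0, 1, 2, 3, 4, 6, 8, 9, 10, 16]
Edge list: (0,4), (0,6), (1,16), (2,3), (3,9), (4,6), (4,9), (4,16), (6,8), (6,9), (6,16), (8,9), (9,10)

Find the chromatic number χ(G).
Clique number ω(G) = 3 (lower bound: χ ≥ ω).
The clique on [6, 8, 9] has size 3, forcing χ ≥ 3, and the coloring below uses 3 colors, so χ(G) = 3.
A valid 3-coloring: color 1: [1, 3, 6, 10]; color 2: [0, 2, 9, 16]; color 3: [4, 8].

χ(G) = 3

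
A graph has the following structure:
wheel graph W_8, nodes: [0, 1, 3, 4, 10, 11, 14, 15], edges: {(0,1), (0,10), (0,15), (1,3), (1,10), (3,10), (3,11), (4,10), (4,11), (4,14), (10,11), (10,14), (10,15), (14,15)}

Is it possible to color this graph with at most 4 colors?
A valid 4-coloring: color 1: [10]; color 2: [0, 11, 14]; color 3: [3, 4, 15]; color 4: [1].
(χ(G) = 4 ≤ 4.)

Yes, G is 4-colorable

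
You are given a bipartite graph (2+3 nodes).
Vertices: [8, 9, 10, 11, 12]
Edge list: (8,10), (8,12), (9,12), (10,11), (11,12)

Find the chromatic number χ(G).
χ(G) = 2

Clique number ω(G) = 2 (lower bound: χ ≥ ω).
The graph is bipartite (no odd cycle), so 2 colors suffice: χ(G) = 2.
A valid 2-coloring: color 1: [10, 12]; color 2: [8, 9, 11].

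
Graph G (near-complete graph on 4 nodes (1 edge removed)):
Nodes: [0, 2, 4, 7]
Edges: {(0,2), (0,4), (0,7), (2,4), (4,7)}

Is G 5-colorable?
A valid 5-coloring: color 1: [0]; color 2: [4]; color 3: [2, 7].
(χ(G) = 3 ≤ 5.)

Yes, G is 5-colorable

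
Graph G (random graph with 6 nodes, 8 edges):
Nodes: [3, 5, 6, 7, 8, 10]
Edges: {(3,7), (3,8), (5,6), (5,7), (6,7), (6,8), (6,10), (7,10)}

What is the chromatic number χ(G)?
χ(G) = 3

Clique number ω(G) = 3 (lower bound: χ ≥ ω).
The clique on [6, 7, 10] has size 3, forcing χ ≥ 3, and the coloring below uses 3 colors, so χ(G) = 3.
A valid 3-coloring: color 1: [3, 6]; color 2: [7, 8]; color 3: [5, 10].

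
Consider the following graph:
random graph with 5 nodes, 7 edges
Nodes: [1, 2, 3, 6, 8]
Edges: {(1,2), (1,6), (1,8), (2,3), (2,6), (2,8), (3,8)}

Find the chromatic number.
χ(G) = 3

Clique number ω(G) = 3 (lower bound: χ ≥ ω).
The clique on [1, 2, 8] has size 3, forcing χ ≥ 3, and the coloring below uses 3 colors, so χ(G) = 3.
A valid 3-coloring: color 1: [2]; color 2: [1, 3]; color 3: [6, 8].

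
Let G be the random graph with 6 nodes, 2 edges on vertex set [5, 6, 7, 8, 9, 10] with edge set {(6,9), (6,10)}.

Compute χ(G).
Clique number ω(G) = 2 (lower bound: χ ≥ ω).
The graph is bipartite (no odd cycle), so 2 colors suffice: χ(G) = 2.
A valid 2-coloring: color 1: [5, 6, 7, 8]; color 2: [9, 10].

χ(G) = 2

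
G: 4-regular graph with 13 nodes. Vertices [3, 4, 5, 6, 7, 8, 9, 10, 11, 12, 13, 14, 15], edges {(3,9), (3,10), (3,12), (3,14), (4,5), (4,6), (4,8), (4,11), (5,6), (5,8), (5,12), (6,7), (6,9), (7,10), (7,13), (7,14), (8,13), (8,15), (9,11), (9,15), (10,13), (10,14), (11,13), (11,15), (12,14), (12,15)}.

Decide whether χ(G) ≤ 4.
A valid 4-coloring: color 1: [4, 9, 13, 14]; color 2: [3, 5, 7, 15]; color 3: [6, 8, 10, 11, 12].
(χ(G) = 3 ≤ 4.)

Yes, G is 4-colorable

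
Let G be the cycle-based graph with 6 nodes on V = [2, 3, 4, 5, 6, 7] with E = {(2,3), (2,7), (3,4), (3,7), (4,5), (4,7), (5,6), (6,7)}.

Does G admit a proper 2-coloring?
No, G is not 2-colorable

The clique on vertices [2, 3, 7] has size 3 > 2, so it alone needs 3 colors.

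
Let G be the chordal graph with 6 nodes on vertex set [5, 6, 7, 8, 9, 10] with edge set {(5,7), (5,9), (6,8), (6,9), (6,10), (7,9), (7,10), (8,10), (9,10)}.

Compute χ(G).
Clique number ω(G) = 3 (lower bound: χ ≥ ω).
The clique on [6, 8, 10] has size 3, forcing χ ≥ 3, and the coloring below uses 3 colors, so χ(G) = 3.
A valid 3-coloring: color 1: [8, 9]; color 2: [5, 10]; color 3: [6, 7].

χ(G) = 3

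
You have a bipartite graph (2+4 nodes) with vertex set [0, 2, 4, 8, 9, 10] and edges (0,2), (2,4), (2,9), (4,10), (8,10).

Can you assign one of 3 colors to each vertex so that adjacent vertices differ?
A valid 3-coloring: color 1: [2, 10]; color 2: [0, 4, 8, 9].
(χ(G) = 2 ≤ 3.)

Yes, G is 3-colorable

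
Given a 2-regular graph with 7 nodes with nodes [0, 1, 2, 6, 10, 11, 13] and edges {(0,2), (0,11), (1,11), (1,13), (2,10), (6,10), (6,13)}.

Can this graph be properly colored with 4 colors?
A valid 4-coloring: color 1: [1, 2, 6]; color 2: [0, 10, 13]; color 3: [11].
(χ(G) = 3 ≤ 4.)

Yes, G is 4-colorable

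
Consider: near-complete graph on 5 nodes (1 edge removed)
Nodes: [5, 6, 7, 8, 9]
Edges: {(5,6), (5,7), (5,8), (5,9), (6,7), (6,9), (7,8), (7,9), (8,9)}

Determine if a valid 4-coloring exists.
Yes, G is 4-colorable

A valid 4-coloring: color 1: [9]; color 2: [7]; color 3: [5]; color 4: [6, 8].
(χ(G) = 4 ≤ 4.)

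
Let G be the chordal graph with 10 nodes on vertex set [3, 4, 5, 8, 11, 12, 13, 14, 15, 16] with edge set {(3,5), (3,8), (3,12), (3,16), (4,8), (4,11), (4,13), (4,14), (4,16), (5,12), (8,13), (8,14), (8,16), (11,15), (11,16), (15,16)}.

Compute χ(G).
Clique number ω(G) = 3 (lower bound: χ ≥ ω).
The clique on [3, 8, 16] has size 3, forcing χ ≥ 3, and the coloring below uses 3 colors, so χ(G) = 3.
A valid 3-coloring: color 1: [5, 13, 14, 16]; color 2: [3, 4, 15]; color 3: [8, 11, 12].

χ(G) = 3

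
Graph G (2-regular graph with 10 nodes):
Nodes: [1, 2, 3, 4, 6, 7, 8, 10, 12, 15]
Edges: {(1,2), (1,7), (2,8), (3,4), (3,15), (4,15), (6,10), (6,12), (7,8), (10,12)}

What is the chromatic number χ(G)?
χ(G) = 3

Clique number ω(G) = 3 (lower bound: χ ≥ ω).
The clique on [3, 4, 15] has size 3, forcing χ ≥ 3, and the coloring below uses 3 colors, so χ(G) = 3.
A valid 3-coloring: color 1: [2, 4, 6, 7]; color 2: [1, 8, 10, 15]; color 3: [3, 12].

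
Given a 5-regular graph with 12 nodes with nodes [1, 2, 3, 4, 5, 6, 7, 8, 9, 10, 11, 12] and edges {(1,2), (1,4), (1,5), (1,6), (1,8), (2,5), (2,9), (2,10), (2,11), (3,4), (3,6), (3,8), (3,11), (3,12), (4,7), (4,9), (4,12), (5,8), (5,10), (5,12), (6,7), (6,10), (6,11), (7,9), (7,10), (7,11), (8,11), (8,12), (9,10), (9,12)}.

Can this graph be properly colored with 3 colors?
Suppose a proper 3-coloring c exists. The clique [1, 2, 5] takes 3 distinct colors; by symmetry let c(1) = 1, c(2) = 2, c(5) = 3.
- Vertex 8: neighbors [1, 5] already have colors [1, 3] ⇒ c(8) = 2.
- Vertex 10: neighbors [2, 5] already have colors [2, 3] ⇒ c(10) = 1.
- Vertex 9: neighbors [10, 2] already have colors [1, 2] ⇒ c(9) = 3.
- Vertex 4: neighbors [1, 9] already have colors [1, 3] ⇒ c(4) = 2.
- Vertex 7: neighbors [10, 4, 9] already have colors [1, 2, 3] — all 3 colors blocked. Contradiction.
The forced assignments end in a contradiction, so G has no proper 3-coloring (χ ≥ 4).

No, G is not 3-colorable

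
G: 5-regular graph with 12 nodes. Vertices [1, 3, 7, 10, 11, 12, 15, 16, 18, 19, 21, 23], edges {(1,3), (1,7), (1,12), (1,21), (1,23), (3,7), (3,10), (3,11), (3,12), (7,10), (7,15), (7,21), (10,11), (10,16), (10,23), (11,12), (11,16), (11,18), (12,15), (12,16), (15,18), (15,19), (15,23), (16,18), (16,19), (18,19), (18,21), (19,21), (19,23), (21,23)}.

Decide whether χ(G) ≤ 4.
A valid 4-coloring: color 1: [7, 12, 18, 23]; color 2: [1, 11, 19]; color 3: [3, 15, 16, 21]; color 4: [10].
(χ(G) = 4 ≤ 4.)

Yes, G is 4-colorable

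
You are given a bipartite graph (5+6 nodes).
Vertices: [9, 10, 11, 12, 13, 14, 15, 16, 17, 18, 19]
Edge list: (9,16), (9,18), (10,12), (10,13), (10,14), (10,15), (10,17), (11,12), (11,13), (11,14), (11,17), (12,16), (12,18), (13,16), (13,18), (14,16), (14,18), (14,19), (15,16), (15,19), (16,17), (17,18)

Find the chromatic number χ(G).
Clique number ω(G) = 2 (lower bound: χ ≥ ω).
The graph is bipartite (no odd cycle), so 2 colors suffice: χ(G) = 2.
A valid 2-coloring: color 1: [10, 11, 16, 18, 19]; color 2: [9, 12, 13, 14, 15, 17].

χ(G) = 2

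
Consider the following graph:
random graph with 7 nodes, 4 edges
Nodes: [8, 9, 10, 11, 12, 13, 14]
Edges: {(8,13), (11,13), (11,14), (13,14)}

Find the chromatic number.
Clique number ω(G) = 3 (lower bound: χ ≥ ω).
The clique on [11, 13, 14] has size 3, forcing χ ≥ 3, and the coloring below uses 3 colors, so χ(G) = 3.
A valid 3-coloring: color 1: [9, 10, 12, 13]; color 2: [8, 14]; color 3: [11].

χ(G) = 3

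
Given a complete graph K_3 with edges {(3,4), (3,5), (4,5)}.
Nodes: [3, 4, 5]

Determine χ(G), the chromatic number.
Clique number ω(G) = 3 (lower bound: χ ≥ ω).
The clique on [3, 4, 5] has size 3, forcing χ ≥ 3, and the coloring below uses 3 colors, so χ(G) = 3.
A valid 3-coloring: color 1: [3]; color 2: [4]; color 3: [5].

χ(G) = 3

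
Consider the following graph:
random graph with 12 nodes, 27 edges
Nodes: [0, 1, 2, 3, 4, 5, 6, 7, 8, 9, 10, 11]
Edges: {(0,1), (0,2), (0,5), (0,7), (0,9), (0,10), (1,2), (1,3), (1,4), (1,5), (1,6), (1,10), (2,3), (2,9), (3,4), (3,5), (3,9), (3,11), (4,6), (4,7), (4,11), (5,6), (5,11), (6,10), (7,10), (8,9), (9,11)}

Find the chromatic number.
Clique number ω(G) = 3 (lower bound: χ ≥ ω).
Odd cycle [9, 2, 1, 5, 11] needs 3 colors (χ ≥ 3).
Vertex 3 is adjacent to every vertex of [1, 2, 5, 9, 11], which already need 3 colors among themselves, so 3 needs a new color (χ ≥ 4).
The coloring below uses 4 colors, so χ(G) = 4.
A valid 4-coloring: color 1: [1, 7, 8, 11]; color 2: [0, 3, 6]; color 3: [4, 5, 9, 10]; color 4: [2].

χ(G) = 4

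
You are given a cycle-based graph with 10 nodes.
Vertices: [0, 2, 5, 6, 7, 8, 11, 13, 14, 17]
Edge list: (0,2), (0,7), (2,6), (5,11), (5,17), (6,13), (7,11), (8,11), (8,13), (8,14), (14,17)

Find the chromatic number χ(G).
Clique number ω(G) = 2 (lower bound: χ ≥ ω).
Odd cycle [17, 5, 11, 8, 14] needs 3 colors (χ ≥ 3).
The coloring below uses 3 colors, so χ(G) = 3.
A valid 3-coloring: color 1: [0, 5, 6, 8]; color 2: [2, 11, 13, 17]; color 3: [7, 14].

χ(G) = 3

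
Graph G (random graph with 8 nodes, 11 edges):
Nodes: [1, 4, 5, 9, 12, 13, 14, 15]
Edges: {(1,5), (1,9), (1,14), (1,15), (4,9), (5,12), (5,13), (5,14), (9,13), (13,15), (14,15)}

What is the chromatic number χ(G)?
χ(G) = 3

Clique number ω(G) = 3 (lower bound: χ ≥ ω).
The clique on [1, 5, 14] has size 3, forcing χ ≥ 3, and the coloring below uses 3 colors, so χ(G) = 3.
A valid 3-coloring: color 1: [5, 9, 15]; color 2: [1, 4, 12, 13]; color 3: [14].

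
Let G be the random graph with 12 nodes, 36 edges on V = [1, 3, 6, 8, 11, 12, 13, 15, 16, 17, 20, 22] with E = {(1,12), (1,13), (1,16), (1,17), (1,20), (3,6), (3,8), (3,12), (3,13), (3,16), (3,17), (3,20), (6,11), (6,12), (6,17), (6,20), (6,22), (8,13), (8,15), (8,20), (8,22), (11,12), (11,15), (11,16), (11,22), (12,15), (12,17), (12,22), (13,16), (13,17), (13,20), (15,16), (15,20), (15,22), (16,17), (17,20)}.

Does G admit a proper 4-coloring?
A valid 4-coloring: color 1: [12, 16, 20]; color 2: [1, 3, 22]; color 3: [8, 11, 17]; color 4: [6, 13, 15].
(χ(G) = 4 ≤ 4.)

Yes, G is 4-colorable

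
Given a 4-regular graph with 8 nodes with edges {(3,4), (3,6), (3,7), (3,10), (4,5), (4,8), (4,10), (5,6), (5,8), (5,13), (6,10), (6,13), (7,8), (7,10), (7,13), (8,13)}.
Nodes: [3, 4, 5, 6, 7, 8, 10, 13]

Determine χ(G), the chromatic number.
χ(G) = 4

Clique number ω(G) = 3 (lower bound: χ ≥ ω).
Suppose a proper 3-coloring c exists. The clique [3, 4, 10] takes 3 distinct colors; by symmetry let c(3) = 1, c(4) = 2, c(10) = 3.
- Vertex 6: neighbors [3, 10] already have colors [1, 3] ⇒ c(6) = 2.
- Vertex 7: neighbors [3, 10] already have colors [1, 3] ⇒ c(7) = 2.
- Vertex 5: neighbors [4] already have colors [2]; try each remaining color.
- Case c(5) = 1:
  - Vertex 8: neighbors [5, 4] already have colors [1, 2] ⇒ c(8) = 3.
  - Vertex 13: neighbors [5, 6, 8] already have colors [1, 2, 3] — all 3 colors blocked. Contradiction.
- Case c(5) = 3:
  - Vertex 8: neighbors [4, 5] already have colors [2, 3] ⇒ c(8) = 1.
  - Vertex 13: neighbors [8, 6, 5] already have colors [1, 2, 3] — all 3 colors blocked. Contradiction.
Every case ends in a contradiction, so G has no proper 3-coloring (χ ≥ 4).
The coloring below uses 4 colors, so χ(G) = 4.
A valid 4-coloring: color 1: [4, 6, 7]; color 2: [8, 10]; color 3: [3, 13]; color 4: [5].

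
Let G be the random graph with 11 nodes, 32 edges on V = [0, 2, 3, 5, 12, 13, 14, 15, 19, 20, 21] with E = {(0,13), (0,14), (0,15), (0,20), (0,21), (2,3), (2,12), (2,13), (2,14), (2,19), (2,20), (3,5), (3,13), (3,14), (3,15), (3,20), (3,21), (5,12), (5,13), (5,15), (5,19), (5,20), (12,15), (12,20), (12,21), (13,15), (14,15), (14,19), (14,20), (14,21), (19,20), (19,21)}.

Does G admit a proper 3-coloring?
No, G is not 3-colorable

The clique on vertices [2, 14, 19, 20] has size 4 > 3, so it alone needs 4 colors.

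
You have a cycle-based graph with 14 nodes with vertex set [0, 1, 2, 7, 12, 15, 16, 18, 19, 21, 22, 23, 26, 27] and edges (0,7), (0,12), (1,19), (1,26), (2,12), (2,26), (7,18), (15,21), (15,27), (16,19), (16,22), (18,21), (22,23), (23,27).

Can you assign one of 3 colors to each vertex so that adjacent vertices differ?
Yes, G is 3-colorable

A valid 3-coloring: color 1: [7, 12, 19, 21, 22, 26, 27]; color 2: [0, 1, 2, 15, 16, 18, 23].
(χ(G) = 2 ≤ 3.)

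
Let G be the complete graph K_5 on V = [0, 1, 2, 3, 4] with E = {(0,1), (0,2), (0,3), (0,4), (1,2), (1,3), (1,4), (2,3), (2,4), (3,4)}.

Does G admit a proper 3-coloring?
No, G is not 3-colorable

The clique on vertices [0, 1, 2, 3, 4] has size 5 > 3, so it alone needs 5 colors.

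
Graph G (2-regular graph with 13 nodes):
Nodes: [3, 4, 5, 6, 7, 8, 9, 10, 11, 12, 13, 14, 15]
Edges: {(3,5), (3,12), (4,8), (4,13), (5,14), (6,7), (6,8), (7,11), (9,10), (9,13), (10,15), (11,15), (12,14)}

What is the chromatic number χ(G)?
Clique number ω(G) = 2 (lower bound: χ ≥ ω).
Odd cycle [8, 4, 13, 9, 10, 15, 11, 7, 6] needs 3 colors (χ ≥ 3).
The coloring below uses 3 colors, so χ(G) = 3.
A valid 3-coloring: color 1: [4, 5, 7, 9, 12, 15]; color 2: [3, 6, 10, 11, 13, 14]; color 3: [8].

χ(G) = 3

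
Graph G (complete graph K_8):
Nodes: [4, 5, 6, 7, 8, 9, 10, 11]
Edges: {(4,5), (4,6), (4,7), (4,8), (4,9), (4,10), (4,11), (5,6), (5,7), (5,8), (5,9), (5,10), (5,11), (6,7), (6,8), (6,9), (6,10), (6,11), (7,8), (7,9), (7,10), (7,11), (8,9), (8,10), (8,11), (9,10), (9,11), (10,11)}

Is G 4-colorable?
The clique on vertices [4, 5, 6, 7, 8, 9, 10, 11] has size 8 > 4, so it alone needs 8 colors.

No, G is not 4-colorable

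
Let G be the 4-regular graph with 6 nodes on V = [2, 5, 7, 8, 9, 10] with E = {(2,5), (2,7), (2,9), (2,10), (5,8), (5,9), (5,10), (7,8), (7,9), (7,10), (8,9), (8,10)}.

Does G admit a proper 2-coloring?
No, G is not 2-colorable

The clique on vertices [5, 8, 9] has size 3 > 2, so it alone needs 3 colors.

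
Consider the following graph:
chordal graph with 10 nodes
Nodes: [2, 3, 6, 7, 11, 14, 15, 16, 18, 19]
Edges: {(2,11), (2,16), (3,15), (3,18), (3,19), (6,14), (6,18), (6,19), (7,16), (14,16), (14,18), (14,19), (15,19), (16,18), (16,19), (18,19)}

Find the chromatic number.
Clique number ω(G) = 4 (lower bound: χ ≥ ω).
The clique on [14, 16, 18, 19] has size 4, forcing χ ≥ 4, and the coloring below uses 4 colors, so χ(G) = 4.
A valid 4-coloring: color 1: [2, 7, 19]; color 2: [11, 15, 18]; color 3: [3, 6, 16]; color 4: [14].

χ(G) = 4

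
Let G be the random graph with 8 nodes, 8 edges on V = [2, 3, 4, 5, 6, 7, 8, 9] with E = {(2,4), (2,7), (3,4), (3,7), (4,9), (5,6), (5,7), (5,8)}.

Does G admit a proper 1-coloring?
No, G is not 1-colorable

Edge (4,9) forces its endpoints to differ, so 1 color is not enough.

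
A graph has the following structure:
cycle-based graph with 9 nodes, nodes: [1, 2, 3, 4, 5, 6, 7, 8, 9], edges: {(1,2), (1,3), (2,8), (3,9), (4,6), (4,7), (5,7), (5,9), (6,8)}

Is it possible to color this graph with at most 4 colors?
Yes, G is 4-colorable

A valid 4-coloring: color 1: [3, 4, 5, 8]; color 2: [1, 6, 7, 9]; color 3: [2].
(χ(G) = 3 ≤ 4.)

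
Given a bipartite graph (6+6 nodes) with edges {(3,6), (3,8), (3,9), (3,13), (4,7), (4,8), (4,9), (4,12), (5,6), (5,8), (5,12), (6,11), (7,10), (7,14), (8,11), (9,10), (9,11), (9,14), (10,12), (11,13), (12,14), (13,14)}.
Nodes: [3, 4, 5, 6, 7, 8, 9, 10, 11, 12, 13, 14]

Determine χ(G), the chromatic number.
χ(G) = 2

Clique number ω(G) = 2 (lower bound: χ ≥ ω).
The graph is bipartite (no odd cycle), so 2 colors suffice: χ(G) = 2.
A valid 2-coloring: color 1: [6, 7, 8, 9, 12, 13]; color 2: [3, 4, 5, 10, 11, 14].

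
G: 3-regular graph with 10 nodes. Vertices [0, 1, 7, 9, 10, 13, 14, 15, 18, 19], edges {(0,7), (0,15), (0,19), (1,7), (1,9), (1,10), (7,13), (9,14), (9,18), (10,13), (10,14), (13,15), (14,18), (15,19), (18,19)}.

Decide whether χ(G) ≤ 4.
A valid 4-coloring: color 1: [0, 1, 13, 14]; color 2: [7, 10, 15, 18]; color 3: [9, 19].
(χ(G) = 3 ≤ 4.)

Yes, G is 4-colorable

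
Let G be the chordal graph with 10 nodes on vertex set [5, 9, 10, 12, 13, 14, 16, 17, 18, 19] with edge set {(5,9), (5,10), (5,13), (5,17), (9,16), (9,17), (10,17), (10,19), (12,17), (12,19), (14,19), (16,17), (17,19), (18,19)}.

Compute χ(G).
χ(G) = 3

Clique number ω(G) = 3 (lower bound: χ ≥ ω).
The clique on [9, 16, 17] has size 3, forcing χ ≥ 3, and the coloring below uses 3 colors, so χ(G) = 3.
A valid 3-coloring: color 1: [13, 14, 17, 18]; color 2: [5, 16, 19]; color 3: [9, 10, 12].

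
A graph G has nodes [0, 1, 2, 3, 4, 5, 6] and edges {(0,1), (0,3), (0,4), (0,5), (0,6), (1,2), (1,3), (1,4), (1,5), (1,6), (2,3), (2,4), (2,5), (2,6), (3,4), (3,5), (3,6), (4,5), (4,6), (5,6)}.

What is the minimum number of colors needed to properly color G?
χ(G) = 6

Clique number ω(G) = 6 (lower bound: χ ≥ ω).
The clique on [0, 1, 3, 4, 5, 6] has size 6, forcing χ ≥ 6, and the coloring below uses 6 colors, so χ(G) = 6.
A valid 6-coloring: color 1: [4]; color 2: [3]; color 3: [6]; color 4: [1]; color 5: [5]; color 6: [0, 2].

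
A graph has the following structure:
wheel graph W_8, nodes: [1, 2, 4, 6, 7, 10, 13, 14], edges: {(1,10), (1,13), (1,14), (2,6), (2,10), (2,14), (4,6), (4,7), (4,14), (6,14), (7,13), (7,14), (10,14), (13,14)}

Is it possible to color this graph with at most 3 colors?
No, G is not 3-colorable

Odd cycle [6, 4, 7, 13, 1, 10, 2] needs 3 colors (χ ≥ 3).
Vertex 14 is adjacent to every vertex of [1, 2, 4, 6, 7, 10, 13], which already need 3 colors among themselves, so 14 needs a new color (χ ≥ 4).
Hence χ(G) ≥ 4 > 3, so no proper 3-coloring exists.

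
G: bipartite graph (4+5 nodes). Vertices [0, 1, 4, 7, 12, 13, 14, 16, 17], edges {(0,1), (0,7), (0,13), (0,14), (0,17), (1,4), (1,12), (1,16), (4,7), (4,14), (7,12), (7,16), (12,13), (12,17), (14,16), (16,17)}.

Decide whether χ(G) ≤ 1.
No, G is not 1-colorable

Edge (0,1) forces its endpoints to differ, so 1 color is not enough.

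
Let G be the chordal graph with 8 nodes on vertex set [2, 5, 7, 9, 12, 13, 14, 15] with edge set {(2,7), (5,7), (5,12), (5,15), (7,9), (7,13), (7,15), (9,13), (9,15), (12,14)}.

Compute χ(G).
χ(G) = 3

Clique number ω(G) = 3 (lower bound: χ ≥ ω).
The clique on [7, 9, 13] has size 3, forcing χ ≥ 3, and the coloring below uses 3 colors, so χ(G) = 3.
A valid 3-coloring: color 1: [7, 12]; color 2: [2, 13, 14, 15]; color 3: [5, 9].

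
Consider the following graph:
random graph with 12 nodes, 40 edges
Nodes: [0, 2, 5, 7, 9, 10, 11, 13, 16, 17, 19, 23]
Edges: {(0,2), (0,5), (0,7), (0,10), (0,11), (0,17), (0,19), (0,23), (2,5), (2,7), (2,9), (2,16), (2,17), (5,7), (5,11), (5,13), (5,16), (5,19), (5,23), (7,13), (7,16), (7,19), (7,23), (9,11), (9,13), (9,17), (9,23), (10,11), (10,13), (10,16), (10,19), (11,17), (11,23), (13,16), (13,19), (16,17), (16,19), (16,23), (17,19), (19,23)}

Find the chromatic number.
χ(G) = 5

Clique number ω(G) = 5 (lower bound: χ ≥ ω).
The clique on [0, 5, 7, 19, 23] has size 5, forcing χ ≥ 5, and the coloring below uses 5 colors, so χ(G) = 5.
A valid 5-coloring: color 1: [0, 9, 16]; color 2: [5, 10, 17]; color 3: [2, 11, 19]; color 4: [7]; color 5: [13, 23].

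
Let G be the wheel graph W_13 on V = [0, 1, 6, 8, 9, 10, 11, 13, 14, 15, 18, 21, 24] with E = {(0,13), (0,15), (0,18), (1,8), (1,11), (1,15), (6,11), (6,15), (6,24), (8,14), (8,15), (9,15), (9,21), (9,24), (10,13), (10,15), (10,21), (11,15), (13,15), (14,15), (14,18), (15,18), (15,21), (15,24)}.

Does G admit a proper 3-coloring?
A valid 3-coloring: color 1: [15]; color 2: [0, 1, 6, 9, 10, 14]; color 3: [8, 11, 13, 18, 21, 24].
(χ(G) = 3 ≤ 3.)

Yes, G is 3-colorable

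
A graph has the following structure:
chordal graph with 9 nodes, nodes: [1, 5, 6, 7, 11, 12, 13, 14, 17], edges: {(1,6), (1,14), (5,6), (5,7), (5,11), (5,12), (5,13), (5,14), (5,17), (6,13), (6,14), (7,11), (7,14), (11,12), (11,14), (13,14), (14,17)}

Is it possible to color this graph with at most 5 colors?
Yes, G is 5-colorable

A valid 5-coloring: color 1: [1, 5]; color 2: [12, 14]; color 3: [6, 11, 17]; color 4: [7, 13].
(χ(G) = 4 ≤ 5.)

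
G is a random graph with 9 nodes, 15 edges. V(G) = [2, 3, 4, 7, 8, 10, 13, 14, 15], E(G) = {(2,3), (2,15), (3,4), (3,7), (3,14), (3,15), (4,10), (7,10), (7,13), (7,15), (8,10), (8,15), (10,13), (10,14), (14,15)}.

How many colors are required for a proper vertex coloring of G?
Clique number ω(G) = 3 (lower bound: χ ≥ ω).
The clique on [7, 10, 13] has size 3, forcing χ ≥ 3, and the coloring below uses 3 colors, so χ(G) = 3.
A valid 3-coloring: color 1: [3, 10]; color 2: [2, 4, 7, 8, 14]; color 3: [13, 15].

χ(G) = 3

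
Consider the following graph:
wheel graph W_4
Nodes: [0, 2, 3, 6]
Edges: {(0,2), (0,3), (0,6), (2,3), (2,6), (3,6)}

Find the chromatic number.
χ(G) = 4

Clique number ω(G) = 4 (lower bound: χ ≥ ω).
The clique on [0, 2, 3, 6] has size 4, forcing χ ≥ 4, and the coloring below uses 4 colors, so χ(G) = 4.
A valid 4-coloring: color 1: [3]; color 2: [6]; color 3: [0]; color 4: [2].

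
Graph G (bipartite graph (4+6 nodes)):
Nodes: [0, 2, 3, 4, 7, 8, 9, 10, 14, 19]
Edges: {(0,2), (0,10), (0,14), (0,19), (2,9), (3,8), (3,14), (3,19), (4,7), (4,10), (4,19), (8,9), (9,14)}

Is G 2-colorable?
Yes, G is 2-colorable

A valid 2-coloring: color 1: [0, 3, 4, 9]; color 2: [2, 7, 8, 10, 14, 19].
(χ(G) = 2 ≤ 2.)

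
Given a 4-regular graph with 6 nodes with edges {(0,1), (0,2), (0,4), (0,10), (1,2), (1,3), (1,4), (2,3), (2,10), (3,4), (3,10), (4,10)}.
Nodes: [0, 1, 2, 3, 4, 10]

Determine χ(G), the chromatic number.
χ(G) = 3

Clique number ω(G) = 3 (lower bound: χ ≥ ω).
The clique on [0, 1, 2] has size 3, forcing χ ≥ 3, and the coloring below uses 3 colors, so χ(G) = 3.
A valid 3-coloring: color 1: [0, 3]; color 2: [2, 4]; color 3: [1, 10].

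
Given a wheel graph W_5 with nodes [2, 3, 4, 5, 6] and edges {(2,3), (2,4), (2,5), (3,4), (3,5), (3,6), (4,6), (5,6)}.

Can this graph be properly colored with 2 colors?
No, G is not 2-colorable

The clique on vertices [2, 3, 4] has size 3 > 2, so it alone needs 3 colors.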